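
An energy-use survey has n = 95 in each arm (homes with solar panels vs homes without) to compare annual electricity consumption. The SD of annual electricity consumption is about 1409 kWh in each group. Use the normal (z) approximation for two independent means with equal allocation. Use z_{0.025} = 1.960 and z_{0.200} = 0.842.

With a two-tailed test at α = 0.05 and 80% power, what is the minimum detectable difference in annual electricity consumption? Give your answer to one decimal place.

Minimum detectable difference ≈ 572.8 kWh

δ = (z_{α/2} + z_β) · √((σ₁²+σ₂²)/n)
  = (1.960 + 0.842) · √(3970562/95)
  = 2.802 · √41795.4
  = 2.802 · 204.4392
  = 572.8387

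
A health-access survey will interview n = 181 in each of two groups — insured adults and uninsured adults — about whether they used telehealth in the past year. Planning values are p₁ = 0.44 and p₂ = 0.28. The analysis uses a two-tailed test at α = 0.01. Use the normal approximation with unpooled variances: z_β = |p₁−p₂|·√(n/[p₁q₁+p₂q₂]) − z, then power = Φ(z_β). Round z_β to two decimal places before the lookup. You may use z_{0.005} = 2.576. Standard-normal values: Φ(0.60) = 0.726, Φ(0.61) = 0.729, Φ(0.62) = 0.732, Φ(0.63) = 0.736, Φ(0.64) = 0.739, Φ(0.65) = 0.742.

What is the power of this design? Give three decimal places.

Power ≈ 0.739

z_β = |p₁−p₂|·√(n/[p₁q₁+p₂q₂]) − z_{α/2}
    = 0.16 · √(181/0.4480) − 2.576
    = 0.16 · 20.1002 − 2.576
    = 3.2160 − 2.576 = 0.6400 → 0.64
Power = Φ(0.64) = 0.739.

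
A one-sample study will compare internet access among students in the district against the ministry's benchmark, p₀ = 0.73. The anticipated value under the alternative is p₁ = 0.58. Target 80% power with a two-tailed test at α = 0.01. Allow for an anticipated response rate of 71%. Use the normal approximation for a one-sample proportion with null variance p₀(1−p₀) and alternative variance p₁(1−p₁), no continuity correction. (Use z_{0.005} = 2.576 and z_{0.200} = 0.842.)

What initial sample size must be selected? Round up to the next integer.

n = [z_{α/2}·√(p₀q₀) + z_β·√(p₁q₁)]² / (p₁ − p₀)²
  = [2.576·√(0.73·0.27) + 0.842·√(0.58·0.42)]² / (-0.15)²
  = [2.576·0.4440 + 0.842·0.4936]² / 0.0225
  = [1.5592]² / 0.0225
  = 108.05
Adjust for 71% response: 108.05 / 0.71 = 152.18.
Round up → n = 153.

n = 153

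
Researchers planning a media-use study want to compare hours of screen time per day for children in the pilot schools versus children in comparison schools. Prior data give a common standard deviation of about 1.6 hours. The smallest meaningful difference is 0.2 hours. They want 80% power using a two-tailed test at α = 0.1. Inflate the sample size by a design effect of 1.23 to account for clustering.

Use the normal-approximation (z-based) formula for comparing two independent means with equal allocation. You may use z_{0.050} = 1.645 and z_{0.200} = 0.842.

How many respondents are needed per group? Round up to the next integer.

n = 974 per group

n = (z_{α/2} + z_β)² · (σ₁² + σ₂²) / δ²
  = (1.645 + 0.842)² · (2·1.6² = 5.12) / 0.2²
  = 6.1852 · 5.12 / 0.04
  = 791.70
Design effect: 1.23 × 791.70 = 973.79.
Round up → n = 974 per group.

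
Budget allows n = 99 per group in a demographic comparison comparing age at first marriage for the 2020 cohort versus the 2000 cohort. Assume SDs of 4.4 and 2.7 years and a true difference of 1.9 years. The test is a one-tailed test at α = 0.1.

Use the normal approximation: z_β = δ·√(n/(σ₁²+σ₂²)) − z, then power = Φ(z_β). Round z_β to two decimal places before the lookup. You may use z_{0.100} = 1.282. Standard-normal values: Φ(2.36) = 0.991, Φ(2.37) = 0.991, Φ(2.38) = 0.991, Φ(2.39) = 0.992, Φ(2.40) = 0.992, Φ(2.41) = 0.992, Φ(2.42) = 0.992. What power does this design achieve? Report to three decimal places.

z_β = δ·√(n/(σ₁²+σ₂²)) − z_α
    = 1.9 · √(99/26.65) − 1.282
    = 1.9 · 1.92739 − 1.282
    = 3.6620 − 1.282 = 2.3800 → 2.38
Power = Φ(2.38) = 0.991.

Power ≈ 0.991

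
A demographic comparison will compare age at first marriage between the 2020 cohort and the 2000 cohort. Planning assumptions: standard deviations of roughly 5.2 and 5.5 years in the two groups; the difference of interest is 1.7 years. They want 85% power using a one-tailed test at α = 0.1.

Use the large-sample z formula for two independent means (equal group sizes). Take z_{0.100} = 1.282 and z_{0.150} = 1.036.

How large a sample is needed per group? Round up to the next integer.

n = 107 per group

n = (z_α + z_β)² · (σ₁² + σ₂²) / δ²
  = (1.282 + 1.036)² · (5.2² + 5.5² = 57.29) / 1.7²
  = 5.3731 · 57.29 / 2.89
  = 106.51
Round up → n = 107 per group.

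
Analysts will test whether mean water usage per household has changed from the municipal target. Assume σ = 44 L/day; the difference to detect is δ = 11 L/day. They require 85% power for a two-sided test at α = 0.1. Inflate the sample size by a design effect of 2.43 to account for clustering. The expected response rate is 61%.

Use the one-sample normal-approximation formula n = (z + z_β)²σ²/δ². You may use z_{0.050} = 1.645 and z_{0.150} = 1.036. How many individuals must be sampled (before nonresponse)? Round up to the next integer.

n = (z_{α/2} + z_β)² · σ² / δ²
  = (1.645 + 1.036)² · 44² / 11²
  = 7.1878 · 1936 / 121
  = 115.00
Design effect: 2.43 × 115.00 = 279.46.
Adjust for 61% response: 279.46 / 0.61 = 458.13.
Round up → n = 459.

n = 459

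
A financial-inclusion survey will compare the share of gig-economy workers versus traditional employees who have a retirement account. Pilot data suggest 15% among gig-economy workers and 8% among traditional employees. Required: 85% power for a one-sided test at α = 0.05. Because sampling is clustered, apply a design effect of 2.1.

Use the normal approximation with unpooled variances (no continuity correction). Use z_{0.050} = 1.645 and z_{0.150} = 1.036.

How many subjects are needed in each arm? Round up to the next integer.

n = 620 per group

n = (z_α + z_β)² · [p₁(1−p₁) + p₂(1−p₂)] / (p₁ − p₂)²
  = (1.645 + 1.036)² · (0.15·0.85 + 0.08·0.92) / (0.07)²
  = (2.681)² · (0.1275 + 0.0736) / 0.0049
  = 7.1878 · 0.2011 / 0.0049
  = 294.99
Design effect: 2.1 × 294.99 = 619.48.
Round up → n = 620 per group.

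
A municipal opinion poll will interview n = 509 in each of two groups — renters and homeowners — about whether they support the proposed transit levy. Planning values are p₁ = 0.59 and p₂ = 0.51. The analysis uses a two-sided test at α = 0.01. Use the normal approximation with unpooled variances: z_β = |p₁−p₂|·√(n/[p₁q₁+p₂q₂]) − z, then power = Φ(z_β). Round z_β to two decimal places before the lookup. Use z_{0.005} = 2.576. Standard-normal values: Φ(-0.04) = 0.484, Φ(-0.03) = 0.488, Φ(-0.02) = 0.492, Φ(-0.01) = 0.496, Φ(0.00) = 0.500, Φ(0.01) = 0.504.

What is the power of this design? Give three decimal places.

Power ≈ 0.500

z_β = |p₁−p₂|·√(n/[p₁q₁+p₂q₂]) − z_{α/2}
    = 0.08 · √(509/0.4918) − 2.576
    = 0.08 · 32.1710 − 2.576
    = 2.5737 − 2.576 = -0.0023 → -0.00
Power = Φ(-0.00) = 0.500.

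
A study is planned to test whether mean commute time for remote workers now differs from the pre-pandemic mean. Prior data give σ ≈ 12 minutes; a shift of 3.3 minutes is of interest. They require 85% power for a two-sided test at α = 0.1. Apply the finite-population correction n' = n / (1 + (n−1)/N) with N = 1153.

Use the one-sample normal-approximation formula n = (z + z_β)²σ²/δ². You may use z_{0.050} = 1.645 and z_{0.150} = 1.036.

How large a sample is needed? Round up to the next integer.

n = (z_{α/2} + z_β)² · σ² / δ²
  = (1.645 + 1.036)² · 12² / 3.3²
  = 7.1878 · 144 / 10.89
  = 95.04
Finite-population correction (N = 1153): 95.04 / (1 + (95.04 − 1)/1153) = 87.88.
Round up → n = 88.

n = 88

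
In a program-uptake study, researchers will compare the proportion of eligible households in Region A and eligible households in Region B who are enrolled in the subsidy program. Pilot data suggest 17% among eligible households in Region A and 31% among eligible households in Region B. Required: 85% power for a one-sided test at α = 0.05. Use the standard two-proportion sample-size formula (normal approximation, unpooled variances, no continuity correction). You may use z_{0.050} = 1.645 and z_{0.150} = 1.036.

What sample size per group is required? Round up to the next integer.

n = (z_α + z_β)² · [p₁(1−p₁) + p₂(1−p₂)] / (p₁ − p₂)²
  = (1.645 + 1.036)² · (0.17·0.83 + 0.31·0.69) / (-0.14)²
  = (2.681)² · (0.1411 + 0.2139) / 0.0196
  = 7.1878 · 0.3550 / 0.0196
  = 130.19
Round up → n = 131 per group.

n = 131 per group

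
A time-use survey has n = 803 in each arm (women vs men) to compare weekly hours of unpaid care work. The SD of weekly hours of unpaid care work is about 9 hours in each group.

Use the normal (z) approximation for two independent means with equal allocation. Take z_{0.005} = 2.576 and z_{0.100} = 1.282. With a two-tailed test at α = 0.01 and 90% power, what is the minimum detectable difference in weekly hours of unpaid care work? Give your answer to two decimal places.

δ = (z_{α/2} + z_β) · √((σ₁²+σ₂²)/n)
  = (2.576 + 1.282) · √(162/803)
  = 3.858 · √0.20174
  = 3.858 · 0.4492
  = 1.7329

Minimum detectable difference ≈ 1.73 hours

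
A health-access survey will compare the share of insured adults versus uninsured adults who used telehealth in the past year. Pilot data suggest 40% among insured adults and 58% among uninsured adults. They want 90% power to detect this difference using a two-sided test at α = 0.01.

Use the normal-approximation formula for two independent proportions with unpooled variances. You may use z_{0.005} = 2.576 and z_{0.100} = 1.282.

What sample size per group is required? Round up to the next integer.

n = (z_{α/2} + z_β)² · [p₁(1−p₁) + p₂(1−p₂)] / (p₁ − p₂)²
  = (2.576 + 1.282)² · (0.40·0.60 + 0.58·0.42) / (-0.18)²
  = (3.858)² · (0.2400 + 0.2436) / 0.0324
  = 14.8842 · 0.4836 / 0.0324
  = 222.16
Round up → n = 223 per group.

n = 223 per group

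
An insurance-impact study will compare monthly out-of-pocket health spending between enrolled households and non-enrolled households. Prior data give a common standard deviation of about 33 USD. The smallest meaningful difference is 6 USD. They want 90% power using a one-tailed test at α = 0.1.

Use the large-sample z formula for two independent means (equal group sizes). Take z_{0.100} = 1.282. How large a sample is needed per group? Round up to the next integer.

n = 398 per group

n = (z_α + z_β)² · (σ₁² + σ₂²) / δ²
  = (1.282 + 1.282)² · (2·33² = 2178) / 6²
  = 6.5741 · 2178 / 36
  = 397.73
Round up → n = 398 per group.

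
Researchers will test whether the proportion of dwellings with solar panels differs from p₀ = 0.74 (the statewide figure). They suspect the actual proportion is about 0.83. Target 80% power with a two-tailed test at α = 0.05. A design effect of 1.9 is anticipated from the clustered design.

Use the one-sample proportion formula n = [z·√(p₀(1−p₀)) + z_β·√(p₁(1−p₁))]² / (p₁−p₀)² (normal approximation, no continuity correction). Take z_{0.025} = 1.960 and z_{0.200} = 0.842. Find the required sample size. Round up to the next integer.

n = 325

n = [z_{α/2}·√(p₀q₀) + z_β·√(p₁q₁)]² / (p₁ − p₀)²
  = [1.960·√(0.74·0.26) + 0.842·√(0.83·0.17)]² / (0.09)²
  = [1.960·0.4386 + 0.842·0.3756]² / 0.0081
  = [1.1760]² / 0.0081
  = 170.74
Design effect: 1.9 × 170.74 = 324.41.
Round up → n = 325.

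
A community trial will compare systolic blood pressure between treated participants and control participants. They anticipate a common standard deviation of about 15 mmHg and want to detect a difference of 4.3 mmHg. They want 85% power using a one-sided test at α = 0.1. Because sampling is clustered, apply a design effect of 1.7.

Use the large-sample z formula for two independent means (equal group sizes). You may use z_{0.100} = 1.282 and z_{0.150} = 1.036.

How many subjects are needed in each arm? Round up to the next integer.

n = (z_α + z_β)² · (σ₁² + σ₂²) / δ²
  = (1.282 + 1.036)² · (2·15² = 450) / 4.3²
  = 5.3731 · 450 / 18.49
  = 130.77
Design effect: 1.7 × 130.77 = 222.31.
Round up → n = 223 per group.

n = 223 per group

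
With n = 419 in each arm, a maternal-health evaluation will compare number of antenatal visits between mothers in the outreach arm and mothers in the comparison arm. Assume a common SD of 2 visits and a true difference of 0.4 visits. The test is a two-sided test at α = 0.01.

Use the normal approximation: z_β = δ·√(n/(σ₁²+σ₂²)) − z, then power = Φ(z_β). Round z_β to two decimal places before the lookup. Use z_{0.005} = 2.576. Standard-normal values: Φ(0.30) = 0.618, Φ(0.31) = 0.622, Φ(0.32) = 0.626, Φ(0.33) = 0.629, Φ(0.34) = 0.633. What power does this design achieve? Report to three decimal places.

z_β = δ·√(n/(σ₁²+σ₂²)) − z_{α/2}
    = 0.4 · √(419/8) − 2.576
    = 0.4 · 7.23706 − 2.576
    = 2.8948 − 2.576 = 0.3188 → 0.32
Power = Φ(0.32) = 0.626.

Power ≈ 0.626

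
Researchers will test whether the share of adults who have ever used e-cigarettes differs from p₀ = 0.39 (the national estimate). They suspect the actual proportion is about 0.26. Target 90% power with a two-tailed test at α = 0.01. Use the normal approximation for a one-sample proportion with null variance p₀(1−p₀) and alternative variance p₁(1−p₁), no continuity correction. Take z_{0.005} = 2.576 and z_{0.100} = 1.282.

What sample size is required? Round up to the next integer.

n = [z_{α/2}·√(p₀q₀) + z_β·√(p₁q₁)]² / (p₁ − p₀)²
  = [2.576·√(0.39·0.61) + 1.282·√(0.26·0.74)]² / (-0.13)²
  = [2.576·0.4877 + 1.282·0.4386]² / 0.0169
  = [1.8188]² / 0.0169
  = 195.74
Round up → n = 196.

n = 196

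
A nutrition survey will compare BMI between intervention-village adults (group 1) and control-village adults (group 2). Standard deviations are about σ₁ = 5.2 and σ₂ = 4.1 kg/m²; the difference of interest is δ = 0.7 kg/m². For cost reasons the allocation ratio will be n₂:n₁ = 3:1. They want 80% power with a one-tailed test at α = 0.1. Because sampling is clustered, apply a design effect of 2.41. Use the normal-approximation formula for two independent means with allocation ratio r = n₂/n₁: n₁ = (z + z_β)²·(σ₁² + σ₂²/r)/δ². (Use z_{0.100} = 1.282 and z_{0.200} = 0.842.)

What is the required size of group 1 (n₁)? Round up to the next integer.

n₁ = 725

n₁ = (z_α + z_β)² · (σ₁² + σ₂²/r) / δ²
   = (1.282 + 0.842)² · (5.2² + 4.1²/3) / 0.7²
   = 4.5114 · (27.04 + 5.6033) / 0.49
   = 4.5114 · 32.6433 / 0.49
   = 300.54
Design effect: 2.41 × 300.54 = 724.31.
Round up → n₁ = 725; n₂ = r·n₁ = 3 × 725 = 2175.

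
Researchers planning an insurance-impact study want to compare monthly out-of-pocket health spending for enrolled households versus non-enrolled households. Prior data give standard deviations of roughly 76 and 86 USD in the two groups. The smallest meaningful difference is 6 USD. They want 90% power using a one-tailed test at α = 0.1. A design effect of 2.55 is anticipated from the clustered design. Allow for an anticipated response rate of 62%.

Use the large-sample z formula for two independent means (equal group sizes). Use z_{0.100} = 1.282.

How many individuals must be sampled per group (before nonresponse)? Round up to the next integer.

n = 9894 per group

n = (z_α + z_β)² · (σ₁² + σ₂²) / δ²
  = (1.282 + 1.282)² · (76² + 86² = 13172) / 6²
  = 6.5741 · 13172 / 36
  = 2405.39
Design effect: 2.55 × 2405.39 = 6133.74.
Adjust for 62% response: 6133.74 / 0.62 = 9893.13.
Round up → n = 9894 per group.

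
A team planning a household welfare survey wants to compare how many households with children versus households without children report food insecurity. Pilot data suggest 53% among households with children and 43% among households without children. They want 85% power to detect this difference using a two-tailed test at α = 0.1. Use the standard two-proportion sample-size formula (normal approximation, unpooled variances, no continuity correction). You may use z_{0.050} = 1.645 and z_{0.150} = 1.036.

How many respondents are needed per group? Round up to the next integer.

n = 356 per group

n = (z_{α/2} + z_β)² · [p₁(1−p₁) + p₂(1−p₂)] / (p₁ − p₂)²
  = (1.645 + 1.036)² · (0.53·0.47 + 0.43·0.57) / (0.10)²
  = (2.681)² · (0.2491 + 0.2451) / 0.0100
  = 7.1878 · 0.4942 / 0.0100
  = 355.22
Round up → n = 356 per group.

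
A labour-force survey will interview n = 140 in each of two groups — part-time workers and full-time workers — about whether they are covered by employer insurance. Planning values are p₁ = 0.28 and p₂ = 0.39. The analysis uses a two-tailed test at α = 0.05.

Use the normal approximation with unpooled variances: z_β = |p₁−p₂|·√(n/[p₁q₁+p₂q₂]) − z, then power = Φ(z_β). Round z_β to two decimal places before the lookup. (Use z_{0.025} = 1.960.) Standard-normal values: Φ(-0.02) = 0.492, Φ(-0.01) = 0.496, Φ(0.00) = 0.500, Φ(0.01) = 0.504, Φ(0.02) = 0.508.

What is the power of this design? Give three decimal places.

Power ≈ 0.500

z_β = |p₁−p₂|·√(n/[p₁q₁+p₂q₂]) − z_{α/2}
    = 0.11 · √(140/0.4395) − 1.960
    = 0.11 · 17.8478 − 1.960
    = 1.9633 − 1.960 = 0.0033 → 0.00
Power = Φ(0.00) = 0.500.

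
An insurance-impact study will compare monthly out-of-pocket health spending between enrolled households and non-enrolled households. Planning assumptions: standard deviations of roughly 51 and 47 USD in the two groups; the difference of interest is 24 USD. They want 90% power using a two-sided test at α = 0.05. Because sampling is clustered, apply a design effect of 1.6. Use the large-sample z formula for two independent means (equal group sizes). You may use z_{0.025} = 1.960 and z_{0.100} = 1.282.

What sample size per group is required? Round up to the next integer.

n = 141 per group

n = (z_{α/2} + z_β)² · (σ₁² + σ₂²) / δ²
  = (1.960 + 1.282)² · (51² + 47² = 4810) / 24²
  = 10.5106 · 4810 / 576
  = 87.77
Design effect: 1.6 × 87.77 = 140.43.
Round up → n = 141 per group.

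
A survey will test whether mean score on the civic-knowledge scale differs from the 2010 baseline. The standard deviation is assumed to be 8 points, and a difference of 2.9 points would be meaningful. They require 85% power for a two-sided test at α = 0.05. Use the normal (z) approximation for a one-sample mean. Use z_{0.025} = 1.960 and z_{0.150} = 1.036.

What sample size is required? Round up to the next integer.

n = (z_{α/2} + z_β)² · σ² / δ²
  = (1.960 + 1.036)² · 8² / 2.9²
  = 8.9760 · 64 / 8.41
  = 68.31
Round up → n = 69.

n = 69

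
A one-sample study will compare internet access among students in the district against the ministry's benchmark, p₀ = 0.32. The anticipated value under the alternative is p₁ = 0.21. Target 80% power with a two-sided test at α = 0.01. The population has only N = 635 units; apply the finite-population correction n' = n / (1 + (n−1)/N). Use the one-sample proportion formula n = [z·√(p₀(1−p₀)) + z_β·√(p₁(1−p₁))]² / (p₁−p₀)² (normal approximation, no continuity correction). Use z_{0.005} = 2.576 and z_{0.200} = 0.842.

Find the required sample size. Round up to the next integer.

n = [z_{α/2}·√(p₀q₀) + z_β·√(p₁q₁)]² / (p₁ − p₀)²
  = [2.576·√(0.32·0.68) + 0.842·√(0.21·0.79)]² / (-0.11)²
  = [2.576·0.4665 + 0.842·0.4073]² / 0.0121
  = [1.5446]² / 0.0121
  = 197.17
Finite-population correction (N = 635): 197.17 / (1 + (197.17 − 1)/635) = 150.64.
Round up → n = 151.

n = 151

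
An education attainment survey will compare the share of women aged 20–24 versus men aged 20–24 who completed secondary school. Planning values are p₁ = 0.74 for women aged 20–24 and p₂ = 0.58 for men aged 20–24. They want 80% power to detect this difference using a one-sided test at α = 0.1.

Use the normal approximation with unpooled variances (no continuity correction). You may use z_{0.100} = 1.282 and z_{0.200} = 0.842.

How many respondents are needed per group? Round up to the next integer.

n = 77 per group

n = (z_α + z_β)² · [p₁(1−p₁) + p₂(1−p₂)] / (p₁ − p₂)²
  = (1.282 + 0.842)² · (0.74·0.26 + 0.58·0.42) / (0.16)²
  = (2.124)² · (0.1924 + 0.2436) / 0.0256
  = 4.5114 · 0.4360 / 0.0256
  = 76.83
Round up → n = 77 per group.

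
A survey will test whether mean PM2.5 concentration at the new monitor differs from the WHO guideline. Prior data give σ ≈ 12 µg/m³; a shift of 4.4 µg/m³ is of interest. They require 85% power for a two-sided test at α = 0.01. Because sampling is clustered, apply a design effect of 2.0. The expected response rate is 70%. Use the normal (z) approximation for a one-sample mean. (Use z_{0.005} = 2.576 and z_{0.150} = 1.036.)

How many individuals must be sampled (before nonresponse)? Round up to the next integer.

n = 278

n = (z_{α/2} + z_β)² · σ² / δ²
  = (2.576 + 1.036)² · 12² / 4.4²
  = 13.0465 · 144 / 19.36
  = 97.04
Design effect: 2.0 × 97.04 = 194.08.
Adjust for 70% response: 194.08 / 0.70 = 277.26.
Round up → n = 278.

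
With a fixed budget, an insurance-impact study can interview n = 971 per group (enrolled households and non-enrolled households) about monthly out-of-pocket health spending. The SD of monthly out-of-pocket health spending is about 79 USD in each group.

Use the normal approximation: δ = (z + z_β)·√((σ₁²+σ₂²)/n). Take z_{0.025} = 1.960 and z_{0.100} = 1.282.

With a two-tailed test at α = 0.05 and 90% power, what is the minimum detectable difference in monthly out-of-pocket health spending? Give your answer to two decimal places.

δ = (z_{α/2} + z_β) · √((σ₁²+σ₂²)/n)
  = (1.960 + 1.282) · √(12482/971)
  = 3.242 · √12.8548
  = 3.242 · 3.5854
  = 11.6237

Minimum detectable difference ≈ 11.62 USD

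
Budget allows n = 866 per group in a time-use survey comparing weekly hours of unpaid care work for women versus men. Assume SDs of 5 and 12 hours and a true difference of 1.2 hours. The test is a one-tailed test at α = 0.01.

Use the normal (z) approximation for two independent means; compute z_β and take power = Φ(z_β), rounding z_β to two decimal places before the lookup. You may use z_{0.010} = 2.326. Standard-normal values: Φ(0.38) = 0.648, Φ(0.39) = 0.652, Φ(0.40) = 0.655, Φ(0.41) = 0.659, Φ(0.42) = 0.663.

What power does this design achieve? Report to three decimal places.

z_β = δ·√(n/(σ₁²+σ₂²)) − z_α
    = 1.2 · √(866/169) − 2.326
    = 1.2 · 2.26368 − 2.326
    = 2.7164 − 2.326 = 0.3904 → 0.39
Power = Φ(0.39) = 0.652.

Power ≈ 0.652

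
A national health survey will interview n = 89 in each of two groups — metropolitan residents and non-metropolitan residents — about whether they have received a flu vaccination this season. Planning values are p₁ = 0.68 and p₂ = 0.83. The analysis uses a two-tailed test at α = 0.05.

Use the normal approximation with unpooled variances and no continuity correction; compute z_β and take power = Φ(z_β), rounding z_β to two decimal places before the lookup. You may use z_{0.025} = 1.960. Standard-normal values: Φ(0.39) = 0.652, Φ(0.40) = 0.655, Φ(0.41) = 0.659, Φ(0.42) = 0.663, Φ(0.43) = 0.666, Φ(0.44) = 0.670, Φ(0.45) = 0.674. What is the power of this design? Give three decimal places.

z_β = |p₁−p₂|·√(n/[p₁q₁+p₂q₂]) − z_{α/2}
    = 0.15 · √(89/0.3587) − 1.960
    = 0.15 · 15.7518 − 1.960
    = 2.3628 − 1.960 = 0.4028 → 0.40
Power = Φ(0.40) = 0.655.

Power ≈ 0.655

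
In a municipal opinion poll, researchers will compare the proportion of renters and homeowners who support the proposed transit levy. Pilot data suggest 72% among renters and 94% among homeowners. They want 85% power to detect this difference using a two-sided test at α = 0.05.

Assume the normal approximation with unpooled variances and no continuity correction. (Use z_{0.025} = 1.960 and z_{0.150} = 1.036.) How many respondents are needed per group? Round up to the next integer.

n = (z_{α/2} + z_β)² · [p₁(1−p₁) + p₂(1−p₂)] / (p₁ − p₂)²
  = (1.960 + 1.036)² · (0.72·0.28 + 0.94·0.06) / (-0.22)²
  = (2.996)² · (0.2016 + 0.0564) / 0.0484
  = 8.9760 · 0.2580 / 0.0484
  = 47.85
Round up → n = 48 per group.

n = 48 per group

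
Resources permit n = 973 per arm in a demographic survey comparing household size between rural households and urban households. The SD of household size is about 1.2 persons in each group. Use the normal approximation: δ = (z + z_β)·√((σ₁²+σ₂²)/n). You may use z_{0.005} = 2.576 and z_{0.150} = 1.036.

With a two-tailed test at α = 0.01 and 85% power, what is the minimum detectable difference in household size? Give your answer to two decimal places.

δ = (z_{α/2} + z_β) · √((σ₁²+σ₂²)/n)
  = (2.576 + 1.036) · √(2.88/973)
  = 3.612 · √0.00296
  = 3.612 · 0.0544
  = 0.1965

Minimum detectable difference ≈ 0.20 persons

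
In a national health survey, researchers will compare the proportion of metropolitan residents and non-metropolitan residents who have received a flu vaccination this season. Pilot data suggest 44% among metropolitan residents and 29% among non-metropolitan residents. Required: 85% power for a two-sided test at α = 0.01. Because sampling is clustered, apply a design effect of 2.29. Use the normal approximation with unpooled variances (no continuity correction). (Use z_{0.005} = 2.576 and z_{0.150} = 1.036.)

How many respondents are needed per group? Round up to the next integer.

n = (z_{α/2} + z_β)² · [p₁(1−p₁) + p₂(1−p₂)] / (p₁ − p₂)²
  = (2.576 + 1.036)² · (0.44·0.56 + 0.29·0.71) / (0.15)²
  = (3.612)² · (0.2464 + 0.2059) / 0.0225
  = 13.0465 · 0.4523 / 0.0225
  = 262.26
Design effect: 2.29 × 262.26 = 600.59.
Round up → n = 601 per group.

n = 601 per group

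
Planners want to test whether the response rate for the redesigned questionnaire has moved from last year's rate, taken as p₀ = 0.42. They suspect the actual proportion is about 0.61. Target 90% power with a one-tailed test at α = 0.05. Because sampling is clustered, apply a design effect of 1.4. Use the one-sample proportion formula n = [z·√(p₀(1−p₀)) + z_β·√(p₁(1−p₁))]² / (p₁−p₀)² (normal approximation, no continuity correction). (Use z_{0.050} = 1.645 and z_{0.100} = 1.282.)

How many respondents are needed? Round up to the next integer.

n = 81

n = [z_α·√(p₀q₀) + z_β·√(p₁q₁)]² / (p₁ − p₀)²
  = [1.645·√(0.42·0.58) + 1.282·√(0.61·0.39)]² / (0.19)²
  = [1.645·0.4936 + 1.282·0.4877]² / 0.0361
  = [1.4372]² / 0.0361
  = 57.22
Design effect: 1.4 × 57.22 = 80.10.
Round up → n = 81.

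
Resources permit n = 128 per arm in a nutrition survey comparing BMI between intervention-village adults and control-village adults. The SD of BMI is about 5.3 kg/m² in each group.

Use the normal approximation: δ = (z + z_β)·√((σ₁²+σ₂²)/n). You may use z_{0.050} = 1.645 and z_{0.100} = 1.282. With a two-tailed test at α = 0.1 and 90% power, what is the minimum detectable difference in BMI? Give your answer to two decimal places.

δ = (z_{α/2} + z_β) · √((σ₁²+σ₂²)/n)
  = (1.645 + 1.282) · √(56.18/128)
  = 2.927 · √0.43891
  = 2.927 · 0.6625
  = 1.9391

Minimum detectable difference ≈ 1.94 kg/m²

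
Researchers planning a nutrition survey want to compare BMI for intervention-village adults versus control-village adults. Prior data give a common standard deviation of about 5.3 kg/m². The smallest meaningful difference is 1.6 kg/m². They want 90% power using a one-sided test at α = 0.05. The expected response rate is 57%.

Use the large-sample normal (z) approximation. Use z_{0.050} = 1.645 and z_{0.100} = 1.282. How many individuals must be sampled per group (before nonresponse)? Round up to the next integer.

n = (z_α + z_β)² · (σ₁² + σ₂²) / δ²
  = (1.645 + 1.282)² · (2·5.3² = 56.18) / 1.6²
  = 8.5673 · 56.18 / 2.56
  = 188.01
Adjust for 57% response: 188.01 / 0.57 = 329.85.
Round up → n = 330 per group.

n = 330 per group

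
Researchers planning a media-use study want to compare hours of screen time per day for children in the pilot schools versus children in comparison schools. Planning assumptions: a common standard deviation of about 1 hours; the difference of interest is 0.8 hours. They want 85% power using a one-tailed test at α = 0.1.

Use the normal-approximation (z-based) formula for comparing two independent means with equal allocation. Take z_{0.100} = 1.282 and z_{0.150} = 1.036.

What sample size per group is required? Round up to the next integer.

n = 17 per group

n = (z_α + z_β)² · (σ₁² + σ₂²) / δ²
  = (1.282 + 1.036)² · (2·1² = 2) / 0.8²
  = 5.3731 · 2 / 0.64
  = 16.79
Round up → n = 17 per group.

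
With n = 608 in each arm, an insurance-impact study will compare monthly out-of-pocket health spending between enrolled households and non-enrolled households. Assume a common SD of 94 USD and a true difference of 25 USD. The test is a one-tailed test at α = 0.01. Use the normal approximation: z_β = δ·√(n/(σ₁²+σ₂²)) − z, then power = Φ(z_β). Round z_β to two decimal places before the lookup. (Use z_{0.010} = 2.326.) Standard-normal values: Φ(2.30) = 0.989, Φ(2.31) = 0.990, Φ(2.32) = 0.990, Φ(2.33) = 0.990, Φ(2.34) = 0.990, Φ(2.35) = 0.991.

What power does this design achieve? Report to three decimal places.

z_β = δ·√(n/(σ₁²+σ₂²)) − z_α
    = 25 · √(608/17672) − 2.326
    = 25 · 0.18549 − 2.326
    = 4.6371 − 2.326 = 2.3111 → 2.31
Power = Φ(2.31) = 0.990.

Power ≈ 0.990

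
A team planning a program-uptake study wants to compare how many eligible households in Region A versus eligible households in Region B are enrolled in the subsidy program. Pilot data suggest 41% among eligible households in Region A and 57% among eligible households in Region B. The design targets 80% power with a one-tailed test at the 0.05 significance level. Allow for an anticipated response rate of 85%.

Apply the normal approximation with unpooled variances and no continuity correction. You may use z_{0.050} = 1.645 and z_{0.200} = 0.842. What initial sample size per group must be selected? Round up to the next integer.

n = (z_α + z_β)² · [p₁(1−p₁) + p₂(1−p₂)] / (p₁ − p₂)²
  = (1.645 + 0.842)² · (0.41·0.59 + 0.57·0.43) / (-0.16)²
  = (2.487)² · (0.2419 + 0.2451) / 0.0256
  = 6.1852 · 0.4870 / 0.0256
  = 117.66
Adjust for 85% response: 117.66 / 0.85 = 138.43.
Round up → n = 139 per group.

n = 139 per group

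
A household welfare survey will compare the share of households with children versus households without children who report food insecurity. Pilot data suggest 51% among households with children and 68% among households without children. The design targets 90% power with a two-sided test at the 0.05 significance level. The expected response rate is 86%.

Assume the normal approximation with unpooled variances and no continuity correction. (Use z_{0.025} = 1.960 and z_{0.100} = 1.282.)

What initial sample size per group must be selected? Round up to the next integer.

n = (z_{α/2} + z_β)² · [p₁(1−p₁) + p₂(1−p₂)] / (p₁ − p₂)²
  = (1.960 + 1.282)² · (0.51·0.49 + 0.68·0.32) / (-0.17)²
  = (3.242)² · (0.2499 + 0.2176) / 0.0289
  = 10.5106 · 0.4675 / 0.0289
  = 170.02
Adjust for 86% response: 170.02 / 0.86 = 197.70.
Round up → n = 198 per group.

n = 198 per group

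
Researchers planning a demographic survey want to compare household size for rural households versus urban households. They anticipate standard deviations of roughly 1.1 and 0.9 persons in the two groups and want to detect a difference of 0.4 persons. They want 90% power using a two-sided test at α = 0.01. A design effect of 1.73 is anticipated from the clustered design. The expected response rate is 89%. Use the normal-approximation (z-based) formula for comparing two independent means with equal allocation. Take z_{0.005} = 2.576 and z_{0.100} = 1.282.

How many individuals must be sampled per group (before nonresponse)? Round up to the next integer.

n = (z_{α/2} + z_β)² · (σ₁² + σ₂²) / δ²
  = (2.576 + 1.282)² · (1.1² + 0.9² = 2.02) / 0.4²
  = 14.8842 · 2.02 / 0.16
  = 187.91
Design effect: 1.73 × 187.91 = 325.09.
Adjust for 89% response: 325.09 / 0.89 = 365.27.
Round up → n = 366 per group.

n = 366 per group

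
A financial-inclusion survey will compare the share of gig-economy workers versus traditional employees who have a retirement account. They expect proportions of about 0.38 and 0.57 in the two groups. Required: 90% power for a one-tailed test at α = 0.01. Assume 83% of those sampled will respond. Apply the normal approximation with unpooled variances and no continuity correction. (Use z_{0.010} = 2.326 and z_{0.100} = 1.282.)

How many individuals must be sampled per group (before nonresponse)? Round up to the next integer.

n = (z_α + z_β)² · [p₁(1−p₁) + p₂(1−p₂)] / (p₁ − p₂)²
  = (2.326 + 1.282)² · (0.38·0.62 + 0.57·0.43) / (-0.19)²
  = (3.608)² · (0.2356 + 0.2451) / 0.0361
  = 13.0177 · 0.4807 / 0.0361
  = 173.34
Adjust for 83% response: 173.34 / 0.83 = 208.84.
Round up → n = 209 per group.

n = 209 per group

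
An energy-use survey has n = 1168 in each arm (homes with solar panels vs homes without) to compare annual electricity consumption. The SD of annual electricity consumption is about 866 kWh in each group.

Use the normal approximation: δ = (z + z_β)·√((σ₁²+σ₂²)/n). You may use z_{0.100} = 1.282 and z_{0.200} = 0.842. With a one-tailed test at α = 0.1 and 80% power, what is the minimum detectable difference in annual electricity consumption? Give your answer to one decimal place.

δ = (z_α + z_β) · √((σ₁²+σ₂²)/n)
  = (1.282 + 0.842) · √(1499912/1168)
  = 2.124 · √1284.2
  = 2.124 · 35.8353
  = 76.1143

Minimum detectable difference ≈ 76.1 kWh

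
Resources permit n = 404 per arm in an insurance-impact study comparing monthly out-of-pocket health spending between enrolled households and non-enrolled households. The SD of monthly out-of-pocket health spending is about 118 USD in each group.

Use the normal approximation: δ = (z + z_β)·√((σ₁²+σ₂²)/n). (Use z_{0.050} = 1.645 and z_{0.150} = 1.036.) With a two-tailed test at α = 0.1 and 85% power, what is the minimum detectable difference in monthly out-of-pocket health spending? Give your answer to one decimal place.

Minimum detectable difference ≈ 22.3 USD

δ = (z_{α/2} + z_β) · √((σ₁²+σ₂²)/n)
  = (1.645 + 1.036) · √(27848/404)
  = 2.681 · √68.9307
  = 2.681 · 8.3025
  = 22.2589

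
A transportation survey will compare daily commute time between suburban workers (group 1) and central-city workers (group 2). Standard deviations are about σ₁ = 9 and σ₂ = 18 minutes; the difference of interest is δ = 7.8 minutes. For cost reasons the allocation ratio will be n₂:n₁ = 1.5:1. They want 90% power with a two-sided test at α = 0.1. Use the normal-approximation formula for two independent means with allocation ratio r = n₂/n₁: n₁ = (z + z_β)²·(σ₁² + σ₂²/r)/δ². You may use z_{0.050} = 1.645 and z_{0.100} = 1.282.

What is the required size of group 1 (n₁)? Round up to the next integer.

n₁ = 42

n₁ = (z_{α/2} + z_β)² · (σ₁² + σ₂²/r) / δ²
   = (1.645 + 1.282)² · (9² + 18²/1.5) / 7.8²
   = 8.5673 · (81 + 216) / 60.84
   = 8.5673 · 297 / 60.84
   = 41.82
Round up → n₁ = 42; n₂ = r·n₁ = 1.5 × 42 = 63.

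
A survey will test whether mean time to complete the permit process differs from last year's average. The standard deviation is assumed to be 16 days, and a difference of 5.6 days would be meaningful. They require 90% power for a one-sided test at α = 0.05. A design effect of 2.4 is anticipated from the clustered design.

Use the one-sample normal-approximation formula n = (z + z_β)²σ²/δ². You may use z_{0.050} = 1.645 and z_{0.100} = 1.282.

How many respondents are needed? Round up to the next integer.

n = (z_α + z_β)² · σ² / δ²
  = (1.645 + 1.282)² · 16² / 5.6²
  = 8.5673 · 256 / 31.36
  = 69.94
Design effect: 2.4 × 69.94 = 167.85.
Round up → n = 168.

n = 168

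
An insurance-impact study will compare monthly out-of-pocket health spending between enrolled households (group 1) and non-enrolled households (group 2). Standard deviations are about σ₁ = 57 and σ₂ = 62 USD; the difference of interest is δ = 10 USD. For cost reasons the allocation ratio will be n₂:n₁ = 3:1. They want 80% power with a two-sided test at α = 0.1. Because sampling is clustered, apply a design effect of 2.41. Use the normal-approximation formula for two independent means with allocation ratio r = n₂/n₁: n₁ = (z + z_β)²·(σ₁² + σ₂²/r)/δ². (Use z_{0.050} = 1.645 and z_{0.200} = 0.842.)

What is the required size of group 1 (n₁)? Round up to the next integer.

n₁ = 676

n₁ = (z_{α/2} + z_β)² · (σ₁² + σ₂²/r) / δ²
   = (1.645 + 0.842)² · (57² + 62²/3) / 10²
   = 6.1852 · (3249 + 1281.3) / 100
   = 6.1852 · 4530.3 / 100
   = 280.21
Design effect: 2.41 × 280.21 = 675.30.
Round up → n₁ = 676; n₂ = r·n₁ = 3 × 676 = 2028.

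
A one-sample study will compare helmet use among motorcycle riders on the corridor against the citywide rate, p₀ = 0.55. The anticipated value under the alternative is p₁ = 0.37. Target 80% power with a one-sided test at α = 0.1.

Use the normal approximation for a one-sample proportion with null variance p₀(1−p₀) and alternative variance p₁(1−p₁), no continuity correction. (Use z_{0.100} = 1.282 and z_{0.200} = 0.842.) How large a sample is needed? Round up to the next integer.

n = [z_α·√(p₀q₀) + z_β·√(p₁q₁)]² / (p₁ − p₀)²
  = [1.282·√(0.55·0.45) + 0.842·√(0.37·0.63)]² / (-0.18)²
  = [1.282·0.4975 + 0.842·0.4828]² / 0.0324
  = [1.0443]² / 0.0324
  = 33.66
Round up → n = 34.

n = 34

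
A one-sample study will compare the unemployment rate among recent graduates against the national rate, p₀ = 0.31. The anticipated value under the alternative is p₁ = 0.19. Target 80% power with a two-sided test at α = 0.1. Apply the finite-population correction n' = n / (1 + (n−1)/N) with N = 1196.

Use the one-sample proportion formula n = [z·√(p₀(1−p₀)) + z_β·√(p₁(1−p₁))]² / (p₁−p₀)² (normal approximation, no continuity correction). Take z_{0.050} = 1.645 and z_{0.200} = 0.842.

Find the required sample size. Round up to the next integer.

n = [z_{α/2}·√(p₀q₀) + z_β·√(p₁q₁)]² / (p₁ − p₀)²
  = [1.645·√(0.31·0.69) + 0.842·√(0.19·0.81)]² / (-0.12)²
  = [1.645·0.4625 + 0.842·0.3923]² / 0.0144
  = [1.0911]² / 0.0144
  = 82.68
Finite-population correction (N = 1196): 82.68 / (1 + (82.68 − 1)/1196) = 77.39.
Round up → n = 78.

n = 78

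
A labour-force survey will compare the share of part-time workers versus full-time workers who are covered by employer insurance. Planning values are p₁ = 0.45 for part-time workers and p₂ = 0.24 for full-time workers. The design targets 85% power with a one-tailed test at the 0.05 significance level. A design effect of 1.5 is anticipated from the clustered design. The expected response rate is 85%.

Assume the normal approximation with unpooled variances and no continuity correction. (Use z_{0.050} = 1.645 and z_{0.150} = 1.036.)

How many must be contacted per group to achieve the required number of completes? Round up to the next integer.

n = 124 per group

n = (z_α + z_β)² · [p₁(1−p₁) + p₂(1−p₂)] / (p₁ − p₂)²
  = (1.645 + 1.036)² · (0.45·0.55 + 0.24·0.76) / (0.21)²
  = (2.681)² · (0.2475 + 0.1824) / 0.0441
  = 7.1878 · 0.4299 / 0.0441
  = 70.07
Design effect: 1.5 × 70.07 = 105.10.
Adjust for 85% response: 105.10 / 0.85 = 123.65.
Round up → n = 124 per group.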